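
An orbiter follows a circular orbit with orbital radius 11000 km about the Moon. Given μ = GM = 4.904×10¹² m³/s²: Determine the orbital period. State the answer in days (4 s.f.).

T ≈ 1.198 days

r = 11000 km = 1.100×10⁷ m.
Kepler's third law: T = 2π√(r³/μ) = 2π√((1.100×10⁷)³ / 4.904×10¹²).
r³/μ = 2.714×10⁸ s², so T = 2π × 1.647×10⁴ = 1.035×10⁵ s.
Converting: 1.035×10⁵ s ÷ 86400 = 1.198 days.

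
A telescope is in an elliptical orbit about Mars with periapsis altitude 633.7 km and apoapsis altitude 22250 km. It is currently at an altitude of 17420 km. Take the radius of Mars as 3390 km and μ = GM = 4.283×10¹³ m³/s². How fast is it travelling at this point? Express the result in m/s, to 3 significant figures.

r_p = 3390 + 633.7 = 4023.7 km = 4.0237×10⁶ m.
r_a = 3390 + 22250 = 25640 km = 2.5640×10⁷ m.
r = 3390 + 17420 = 20810 km = 2.081×10⁷ m.
Semi-major axis a = (r_p + r_a)/2 = 14832 km = 1.483×10⁷ m.
Vis-viva: v² = μ(2/r − 1/a) = 4.283×10¹³ × (9.611×10⁻⁸ − 6.742×10⁻⁸) = 1.229×10⁶ m²/s².
v = 1108 m/s.

v ≈ 1110 m/s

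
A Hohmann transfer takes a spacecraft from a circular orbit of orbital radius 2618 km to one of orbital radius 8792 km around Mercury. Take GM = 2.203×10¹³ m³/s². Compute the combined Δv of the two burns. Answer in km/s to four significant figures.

r₁ = 2618 km = 2.618×10⁶ m.
r₂ = 8792 km = 8.792×10⁶ m.
Transfer ellipse a_t = (r₁ + r₂)/2 = 5.705×10⁶ m.
At r₁: circular v_c1 = √(μ/r₁) = 2901 m/s; transfer-periherm v_p = √[μ(2/r₁ − 1/a_t)] = 3601 m/s.
Δv₁ = v_p − v_c1 = 700.3 m/s.
At r₂: circular v_c2 = √(μ/r₂) = 1583 m/s; transfer-apoherm v_a = √[μ(2/r₂ − 1/a_t)] = 1072 m/s.
Δv₂ = v_c2 − v_a = 510.6 m/s.
Total Δv = Δv₁ + Δv₂ = 1211 m/s = 1.211 km/s.

Δv_total ≈ 1.211 km/s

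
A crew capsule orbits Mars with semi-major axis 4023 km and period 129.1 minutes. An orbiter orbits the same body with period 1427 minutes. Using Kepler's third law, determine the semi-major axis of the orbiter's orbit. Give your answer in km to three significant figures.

Kepler's third law: a³ ∝ T², so a₂ = a₁ (T₂/T₁)^(2/3).
T₂/T₁ = 11.05, (T₂/T₁)^(2/3) = 4.962.
a₂ = 4023 × 4.962 = 19960 km.

a₂ ≈ 20000 km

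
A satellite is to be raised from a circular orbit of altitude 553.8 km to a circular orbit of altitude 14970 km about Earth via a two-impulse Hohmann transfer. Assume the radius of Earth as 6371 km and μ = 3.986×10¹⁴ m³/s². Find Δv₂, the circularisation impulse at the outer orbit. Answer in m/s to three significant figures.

Δv ≈ 1300 m/s

r₁ = 6371 + 553.8 = 6924.8 km = 6.9248×10⁶ m.
r₂ = 6371 + 14970 = 21341 km = 2.1341×10⁷ m.
Transfer ellipse a_t = (r₁ + r₂)/2 = 1.413×10⁷ m.
At r₁: circular v_c1 = √(μ/r₁) = 7587 m/s; transfer-perigee v_p = √[μ(2/r₁ − 1/a_t)] = 9323 m/s.
At r₂: circular v_c2 = √(μ/r₂) = 4322 m/s; transfer-apogee v_a = √[μ(2/r₂ − 1/a_t)] = 3025 m/s.
Δv₂ = v_c2 − v_a = 1297 m/s.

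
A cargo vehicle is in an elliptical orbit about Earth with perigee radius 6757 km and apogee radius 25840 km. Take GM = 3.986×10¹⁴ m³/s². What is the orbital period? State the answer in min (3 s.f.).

Semi-major axis a = (r_p + r_a)/2 = (6757.0 + 25840)/2 = 16298 km = 1.630×10⁷ m.
By Kepler's third law T = 2π√(a³/μ) = 2π × 3.296×10³ = 2.071×10⁴ s.
= 345.1 min.

T ≈ 345 min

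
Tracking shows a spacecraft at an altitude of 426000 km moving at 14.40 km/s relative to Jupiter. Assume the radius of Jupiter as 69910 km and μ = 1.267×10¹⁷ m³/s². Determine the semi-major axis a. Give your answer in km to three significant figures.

r = 69910 + 426000 = 4.9591×10⁵ km = 4.959×10⁸ m.
Specific orbital energy ε = v²/2 − μ/r = (14400)²/2 − 1.267×10¹⁷/4.959×10⁸ = -1.518×10⁸ J/kg.
Since ε = −μ/(2a), a = −μ/(2ε) = 4.173×10⁸ m = 4.1730×10⁵ km.

a ≈ 4.17×10⁵ km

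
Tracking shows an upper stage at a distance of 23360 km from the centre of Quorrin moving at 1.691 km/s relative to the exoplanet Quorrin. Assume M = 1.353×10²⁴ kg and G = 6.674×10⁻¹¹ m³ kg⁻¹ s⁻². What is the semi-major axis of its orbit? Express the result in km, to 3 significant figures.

a ≈ 18500 km

μ = GM = 6.674×10⁻¹¹ × 1.353×10²⁴ = 9.030×10¹³ m³/s².
r = 2.336×10⁷ m.
Vis-viva rearranged: 1/a = 2/r − v²/μ = 8.562×10⁻⁸ − 3.167×10⁻⁸ = 5.395×10⁻⁸ m⁻¹.
a = 1.854×10⁷ m = 18536 km.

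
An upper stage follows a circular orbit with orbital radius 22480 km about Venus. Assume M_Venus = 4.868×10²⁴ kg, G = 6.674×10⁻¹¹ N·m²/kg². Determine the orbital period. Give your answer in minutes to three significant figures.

T ≈ 619 minutes

μ = GM = 6.674×10⁻¹¹ × 4.868×10²⁴ = 3.249×10¹⁴ m³/s².
r = 22480 km = 2.248×10⁷ m.
Kepler's third law: T = 2π√(r³/μ) = 2π√((2.248×10⁷)³ / 3.249×10¹⁴).
r³/μ = 3.497×10⁷ s², so T = 2π × 5.913×10³ = 3.715×10⁴ s.
Converting: 3.715×10⁴ s ÷ 60.00 = 619.2 minutes.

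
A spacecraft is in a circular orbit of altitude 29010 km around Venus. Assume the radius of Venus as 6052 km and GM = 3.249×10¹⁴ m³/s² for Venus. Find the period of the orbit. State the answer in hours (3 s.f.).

T ≈ 20.1 hours

r = 6052 + 29010 = 35062 km = 3.5062×10⁷ m.
Kepler's third law: T = 2π√(r³/μ) = 2π√((3.506×10⁷)³ / 3.249×10¹⁴).
r³/μ = 1.327×10⁸ s², so T = 2π × 1.152×10⁴ = 7.237×10⁴ s.
Converting: 7.237×10⁴ s ÷ 3600 = 20.10 hours.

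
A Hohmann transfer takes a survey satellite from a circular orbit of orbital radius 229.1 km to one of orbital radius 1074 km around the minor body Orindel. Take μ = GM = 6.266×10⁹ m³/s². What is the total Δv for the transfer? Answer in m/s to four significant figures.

r₁ = 229.1 km = 2.291×10⁵ m.
r₂ = 1074 km = 1.074×10⁶ m.
Transfer ellipse a_t = (r₁ + r₂)/2 = 6.516×10⁵ m.
At r₁: circular v_c1 = √(μ/r₁) = 165.4 m/s; transfer-periapsis v_p = √[μ(2/r₁ − 1/a_t)] = 212.3 m/s.
Δv₁ = v_p − v_c1 = 46.95 m/s.
At r₂: circular v_c2 = √(μ/r₂) = 76.38 m/s; transfer-apoapsis v_a = √[μ(2/r₂ − 1/a_t)] = 45.29 m/s.
Δv₂ = v_c2 − v_a = 31.09 m/s.
Total Δv = Δv₁ + Δv₂ = 78.04 m/s.

Δv_total ≈ 78.04 m/s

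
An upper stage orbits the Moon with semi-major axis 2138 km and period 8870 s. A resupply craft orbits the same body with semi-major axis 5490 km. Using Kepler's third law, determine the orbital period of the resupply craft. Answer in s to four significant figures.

T₂ ≈ 36500 s

Kepler's third law: T² ∝ a³, so T₂ = T₁ (a₂/a₁)^(3/2).
a₂/a₁ = 2.568, (a₂/a₁)^(3/2) = 4.115.
T₂ = 8870 × 4.115 = 36500 s.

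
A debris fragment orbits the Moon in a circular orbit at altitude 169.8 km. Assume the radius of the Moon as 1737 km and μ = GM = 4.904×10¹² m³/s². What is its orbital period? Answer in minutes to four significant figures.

r = 1737 + 169.8 = 1906.8 km = 1.9068×10⁶ m.
Kepler's third law: T = 2π√(r³/μ) = 2π√((1.907×10⁶)³ / 4.904×10¹²).
r³/μ = 1.414×10⁶ s², so T = 2π × 1.189×10³ = 7.471×10³ s.
Converting: 7.471×10³ s ÷ 60.00 = 124.5 minutes.

T ≈ 124.5 minutes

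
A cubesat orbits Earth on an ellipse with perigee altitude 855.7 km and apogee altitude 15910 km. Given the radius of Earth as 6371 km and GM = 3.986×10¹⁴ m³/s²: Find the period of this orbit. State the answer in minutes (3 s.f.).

r_p = 6371 + 855.7 = 7226.7 km = 7.2267×10⁶ m.
r_a = 6371 + 15910 = 22281 km = 2.2281×10⁷ m.
Semi-major axis a = (r_p + r_a)/2 = (7226.7 + 22281)/2 = 14754 km = 1.475×10⁷ m.
By Kepler's third law T = 2π√(a³/μ) = 2π × 2.839×10³ = 1.783×10⁴ s.
= 297.2 minutes.

T ≈ 297 minutes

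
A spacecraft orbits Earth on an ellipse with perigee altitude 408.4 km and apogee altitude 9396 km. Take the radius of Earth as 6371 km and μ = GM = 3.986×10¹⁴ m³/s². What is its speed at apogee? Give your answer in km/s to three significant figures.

r_p = 6371 + 408.4 = 6779.4 km = 6.7794×10⁶ m.
r_a = 6371 + 9396 = 15767 km = 1.5767×10⁷ m.
Semi-major axis a = (r_p + r_a)/2 = 11273 km = 1.127×10⁷ m.
Vis-viva: v² = μ(2/r − 1/a) = 3.986×10¹⁴ × (1.268×10⁻⁷ − 8.871×10⁻⁸) = 1.520×10⁷ m²/s².
v = 3899 m/s = 3.899 km/s.

v ≈ 3.90 km/s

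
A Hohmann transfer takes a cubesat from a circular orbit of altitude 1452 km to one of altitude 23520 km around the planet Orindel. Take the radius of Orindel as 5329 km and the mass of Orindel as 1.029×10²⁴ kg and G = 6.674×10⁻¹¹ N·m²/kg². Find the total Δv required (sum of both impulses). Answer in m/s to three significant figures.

μ = GM = 6.674×10⁻¹¹ × 1.029×10²⁴ = 6.868×10¹³ m³/s².
r₁ = 5329 + 1452 = 6781.0 km = 6.7810×10⁶ m.
r₂ = 5329 + 23520 = 28849 km = 2.8849×10⁷ m.
Transfer ellipse a_t = (r₁ + r₂)/2 = 1.782×10⁷ m.
At r₁: circular v_c1 = √(μ/r₁) = 3182 m/s; transfer-periapsis v_p = √[μ(2/r₁ − 1/a_t)] = 4050 m/s.
Δv₁ = v_p − v_c1 = 867.3 m/s.
At r₂: circular v_c2 = √(μ/r₂) = 1543 m/s; transfer-apoapsis v_a = √[μ(2/r₂ − 1/a_t)] = 951.9 m/s.
Δv₂ = v_c2 − v_a = 591.0 m/s.
Total Δv = Δv₁ + Δv₂ = 1458 m/s.

Δv_total ≈ 1460 m/s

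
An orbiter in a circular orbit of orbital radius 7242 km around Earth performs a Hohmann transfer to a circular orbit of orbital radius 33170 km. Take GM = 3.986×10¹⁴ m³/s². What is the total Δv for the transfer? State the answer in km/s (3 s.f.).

r₁ = 7242 km = 7.242×10⁶ m.
r₂ = 33170 km = 3.317×10⁷ m.
Transfer ellipse a_t = (r₁ + r₂)/2 = 2.021×10⁷ m.
At r₁: circular v_c1 = √(μ/r₁) = 7419 m/s; transfer-perigee v_p = √[μ(2/r₁ − 1/a_t)] = 9505 m/s.
Δv₁ = v_p − v_c1 = 2087 m/s.
At r₂: circular v_c2 = √(μ/r₂) = 3467 m/s; transfer-apogee v_a = √[μ(2/r₂ − 1/a_t)] = 2075 m/s.
Δv₂ = v_c2 − v_a = 1391 m/s.
Total Δv = Δv₁ + Δv₂ = 3478 m/s = 3.478 km/s.

Δv_total ≈ 3.48 km/s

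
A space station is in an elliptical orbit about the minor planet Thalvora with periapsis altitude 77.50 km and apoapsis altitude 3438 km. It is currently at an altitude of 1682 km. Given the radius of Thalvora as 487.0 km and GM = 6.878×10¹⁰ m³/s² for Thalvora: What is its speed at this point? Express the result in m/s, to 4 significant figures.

r_p = 487.0 + 77.50 = 564.50 km = 5.6450×10⁵ m.
r_a = 487.0 + 3438 = 3925.0 km = 3.9250×10⁶ m.
r = 487.0 + 1682 = 2169.0 km = 2.169×10⁶ m.
Semi-major axis a = (r_p + r_a)/2 = 2244.8 km = 2.245×10⁶ m.
Vis-viva: v² = μ(2/r − 1/a) = 6.878×10¹⁰ × (9.221×10⁻⁷ − 4.455×10⁻⁷) = 3.278×10⁴ m²/s².
v = 181.1 m/s.

v ≈ 181.1 m/s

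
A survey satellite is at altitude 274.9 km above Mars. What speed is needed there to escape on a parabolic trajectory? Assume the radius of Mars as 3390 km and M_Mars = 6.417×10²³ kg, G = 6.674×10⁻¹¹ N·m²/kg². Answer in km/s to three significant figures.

v_esc ≈ 4.83 km/s

μ = GM = 6.674×10⁻¹¹ × 6.417×10²³ = 4.283×10¹³ m³/s².
r = 3390 + 274.9 = 3664.9 km = 3.6649×10⁶ m.
Escape speed v_esc = √(2μ/r) = √(2 × 4.283×10¹³ / 3.665×10⁶) = √(2.337×10⁷) = 4834 m/s.
= 4.834 km/s.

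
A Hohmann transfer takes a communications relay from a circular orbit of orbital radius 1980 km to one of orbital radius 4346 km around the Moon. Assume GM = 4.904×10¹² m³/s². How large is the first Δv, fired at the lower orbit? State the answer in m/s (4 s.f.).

Δv ≈ 271.0 m/s

r₁ = 1980 km = 1.980×10⁶ m.
r₂ = 4346 km = 4.346×10⁶ m.
Transfer ellipse a_t = (r₁ + r₂)/2 = 3.163×10⁶ m.
At r₁: circular v_c1 = √(μ/r₁) = 1574 m/s; transfer-perilune v_p = √[μ(2/r₁ − 1/a_t)] = 1845 m/s.
Δv₁ = v_p − v_c1 = 271.0 m/s.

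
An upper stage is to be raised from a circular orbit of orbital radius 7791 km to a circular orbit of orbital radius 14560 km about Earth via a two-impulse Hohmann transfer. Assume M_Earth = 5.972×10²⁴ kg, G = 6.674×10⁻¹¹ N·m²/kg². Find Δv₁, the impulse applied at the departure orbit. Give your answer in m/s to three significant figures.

μ = GM = 6.674×10⁻¹¹ × 5.972×10²⁴ = 3.986×10¹⁴ m³/s².
r₁ = 7791 km = 7.791×10⁶ m.
r₂ = 14560 km = 1.456×10⁷ m.
Transfer ellipse a_t = (r₁ + r₂)/2 = 1.118×10⁷ m.
At r₁: circular v_c1 = √(μ/r₁) = 7152 m/s; transfer-perigee v_p = √[μ(2/r₁ − 1/a_t)] = 8164 m/s.
Δv₁ = v_p − v_c1 = 1012 m/s.

Δv ≈ 1010 m/s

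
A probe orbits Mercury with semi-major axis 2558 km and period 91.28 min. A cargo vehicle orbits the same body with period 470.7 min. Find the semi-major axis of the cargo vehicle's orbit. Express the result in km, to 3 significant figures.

a₂ ≈ 7640 km

Kepler's third law: a³ ∝ T², so a₂ = a₁ (T₂/T₁)^(2/3).
T₂/T₁ = 5.157, (T₂/T₁)^(2/3) = 2.985.
a₂ = 2558 × 2.985 = 7635 km.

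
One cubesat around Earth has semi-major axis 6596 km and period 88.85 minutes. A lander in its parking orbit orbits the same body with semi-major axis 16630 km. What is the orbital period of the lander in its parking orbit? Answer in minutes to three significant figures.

T₂ ≈ 356 minutes

Kepler's third law: T² ∝ a³, so T₂ = T₁ (a₂/a₁)^(3/2).
a₂/a₁ = 2.521, (a₂/a₁)^(3/2) = 4.003.
T₂ = 88.85 × 4.003 = 355.7 minutes.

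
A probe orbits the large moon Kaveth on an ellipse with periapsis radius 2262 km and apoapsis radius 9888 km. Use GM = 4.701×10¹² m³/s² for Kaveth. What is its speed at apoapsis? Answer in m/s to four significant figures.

v ≈ 420.7 m/s

Semi-major axis a = (r_p + r_a)/2 = 6075.0 km = 6.075×10⁶ m.
Vis-viva: v² = μ(2/r − 1/a) = 4.701×10¹² × (2.023×10⁻⁷ − 1.646×10⁻⁷) = 1.770×10⁵ m²/s².
v = 420.7 m/s.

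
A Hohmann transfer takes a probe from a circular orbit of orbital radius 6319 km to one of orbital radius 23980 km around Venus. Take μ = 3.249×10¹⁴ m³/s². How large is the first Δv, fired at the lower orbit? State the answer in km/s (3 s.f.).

Δv ≈ 1.85 km/s

r₁ = 6319 km = 6.319×10⁶ m.
r₂ = 23980 km = 2.398×10⁷ m.
Transfer ellipse a_t = (r₁ + r₂)/2 = 1.515×10⁷ m.
At r₁: circular v_c1 = √(μ/r₁) = 7171 m/s; transfer-periapsis v_p = √[μ(2/r₁ − 1/a_t)] = 9021 m/s.
Δv₁ = v_p − v_c1 = 1851 m/s.
= 1.851 km/s.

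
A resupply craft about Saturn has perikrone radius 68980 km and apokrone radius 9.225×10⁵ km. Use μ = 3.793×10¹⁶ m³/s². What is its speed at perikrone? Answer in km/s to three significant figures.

v ≈ 32.0 km/s

Semi-major axis a = (r_p + r_a)/2 = 4.9574×10⁵ km = 4.957×10⁸ m.
Vis-viva: v² = μ(2/r − 1/a) = 3.793×10¹⁶ × (2.899×10⁻⁸ − 2.017×10⁻⁹) = 1.023×10⁹ m²/s².
v = 31990 m/s = 31.99 km/s.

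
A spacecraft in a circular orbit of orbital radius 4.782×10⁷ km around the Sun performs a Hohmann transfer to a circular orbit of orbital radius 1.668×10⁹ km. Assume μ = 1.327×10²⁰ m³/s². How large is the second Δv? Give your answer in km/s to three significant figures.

Δv ≈ 6.81 km/s

r₁ = 4.782×10⁷ km = 4.782×10¹⁰ m.
r₂ = 1.668×10⁹ km = 1.668×10¹² m.
Transfer ellipse a_t = (r₁ + r₂)/2 = 8.579×10¹¹ m.
At r₁: circular v_c1 = √(μ/r₁) = 52680 m/s; transfer-perihelion v_p = √[μ(2/r₁ − 1/a_t)] = 73450 m/s.
At r₂: circular v_c2 = √(μ/r₂) = 8919 m/s; transfer-aphelion v_a = √[μ(2/r₂ − 1/a_t)] = 2106 m/s.
Δv₂ = v_c2 − v_a = 6814 m/s.
= 6.814 km/s.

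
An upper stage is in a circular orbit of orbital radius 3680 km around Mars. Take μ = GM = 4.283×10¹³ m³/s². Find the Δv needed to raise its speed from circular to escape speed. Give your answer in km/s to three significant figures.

Δv ≈ 1.41 km/s

r = 3680 km = 3.680×10⁶ m.
Circular speed v_c = √(μ/r) = 3412 m/s.
Escape speed v_esc = √(2μ/r) = √2 × v_c = 4825 m/s.
Δv = v_esc − v_c = 1413 m/s = 1.413 km/s.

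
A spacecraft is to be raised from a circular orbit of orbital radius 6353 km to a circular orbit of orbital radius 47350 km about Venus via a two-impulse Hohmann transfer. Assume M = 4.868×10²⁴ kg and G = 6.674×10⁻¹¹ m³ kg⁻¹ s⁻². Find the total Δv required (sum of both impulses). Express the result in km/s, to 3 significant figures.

Δv_total ≈ 3.69 km/s

μ = GM = 6.674×10⁻¹¹ × 4.868×10²⁴ = 3.249×10¹⁴ m³/s².
r₁ = 6353 km = 6.353×10⁶ m.
r₂ = 47350 km = 4.735×10⁷ m.
Transfer ellipse a_t = (r₁ + r₂)/2 = 2.685×10⁷ m.
At r₁: circular v_c1 = √(μ/r₁) = 7151 m/s; transfer-periapsis v_p = √[μ(2/r₁ − 1/a_t)] = 9496 m/s.
Δv₁ = v_p − v_c1 = 2345 m/s.
At r₂: circular v_c2 = √(μ/r₂) = 2619 m/s; transfer-apoapsis v_a = √[μ(2/r₂ − 1/a_t)] = 1274 m/s.
Δv₂ = v_c2 − v_a = 1345 m/s.
Total Δv = Δv₁ + Δv₂ = 3690 m/s = 3.690 km/s.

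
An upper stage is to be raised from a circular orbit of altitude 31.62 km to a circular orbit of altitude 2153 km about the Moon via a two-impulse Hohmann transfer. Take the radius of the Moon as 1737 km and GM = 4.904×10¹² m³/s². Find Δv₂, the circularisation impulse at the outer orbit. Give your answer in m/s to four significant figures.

r₁ = 1737 + 31.62 = 1768.6 km = 1.7686×10⁶ m.
r₂ = 1737 + 2153 = 3890.0 km = 3.8900×10⁶ m.
Transfer ellipse a_t = (r₁ + r₂)/2 = 2.829×10⁶ m.
At r₁: circular v_c1 = √(μ/r₁) = 1665 m/s; transfer-perilune v_p = √[μ(2/r₁ − 1/a_t)] = 1953 m/s.
At r₂: circular v_c2 = √(μ/r₂) = 1123 m/s; transfer-apolune v_a = √[μ(2/r₂ − 1/a_t)] = 887.7 m/s.
Δv₂ = v_c2 − v_a = 235.1 m/s.

Δv ≈ 235.1 m/s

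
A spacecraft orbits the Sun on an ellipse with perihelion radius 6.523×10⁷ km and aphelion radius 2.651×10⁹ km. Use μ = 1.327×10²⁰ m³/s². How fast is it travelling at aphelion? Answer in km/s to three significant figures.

v ≈ 1.55 km/s

Semi-major axis a = (r_p + r_a)/2 = 1.3581×10⁹ km = 1.358×10¹² m.
Vis-viva: v² = μ(2/r − 1/a) = 1.327×10²⁰ × (7.544×10⁻¹³ − 7.363×10⁻¹³) = 2.404×10⁶ m²/s².
v = 1551 m/s = 1.551 km/s.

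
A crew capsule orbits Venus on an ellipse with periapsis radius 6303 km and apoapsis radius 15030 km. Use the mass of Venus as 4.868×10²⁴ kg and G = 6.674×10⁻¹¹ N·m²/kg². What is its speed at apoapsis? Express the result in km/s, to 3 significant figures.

μ = GM = 6.674×10⁻¹¹ × 4.868×10²⁴ = 3.249×10¹⁴ m³/s².
Semi-major axis a = (r_p + r_a)/2 = 10666 km = 1.067×10⁷ m.
Vis-viva: v² = μ(2/r − 1/a) = 3.249×10¹⁴ × (1.331×10⁻⁷ − 9.375×10⁻⁸) = 1.277×10⁷ m²/s².
v = 3574 m/s = 3.574 km/s.

v ≈ 3.57 km/s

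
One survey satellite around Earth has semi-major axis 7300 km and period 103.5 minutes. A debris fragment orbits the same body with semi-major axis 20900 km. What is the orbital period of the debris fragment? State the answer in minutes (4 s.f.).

Kepler's third law: T² ∝ a³, so T₂ = T₁ (a₂/a₁)^(3/2).
a₂/a₁ = 2.863, (a₂/a₁)^(3/2) = 4.844.
T₂ = 103.5 × 4.844 = 501.4 minutes.

T₂ ≈ 501.4 minutes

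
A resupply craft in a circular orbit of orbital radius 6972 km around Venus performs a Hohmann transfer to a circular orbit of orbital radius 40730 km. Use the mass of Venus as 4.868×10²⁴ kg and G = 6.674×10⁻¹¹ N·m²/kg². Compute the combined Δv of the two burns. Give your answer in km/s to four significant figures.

μ = GM = 6.674×10⁻¹¹ × 4.868×10²⁴ = 3.249×10¹⁴ m³/s².
r₁ = 6972 km = 6.972×10⁶ m.
r₂ = 40730 km = 4.073×10⁷ m.
Transfer ellipse a_t = (r₁ + r₂)/2 = 2.385×10⁷ m.
At r₁: circular v_c1 = √(μ/r₁) = 6826 m/s; transfer-periapsis v_p = √[μ(2/r₁ − 1/a_t)] = 8921 m/s.
Δv₁ = v_p − v_c1 = 2094 m/s.
At r₂: circular v_c2 = √(μ/r₂) = 2824 m/s; transfer-apoapsis v_a = √[μ(2/r₂ − 1/a_t)] = 1527 m/s.
Δv₂ = v_c2 − v_a = 1297 m/s.
Total Δv = Δv₁ + Δv₂ = 3392 m/s = 3.392 km/s.

Δv_total ≈ 3.392 km/s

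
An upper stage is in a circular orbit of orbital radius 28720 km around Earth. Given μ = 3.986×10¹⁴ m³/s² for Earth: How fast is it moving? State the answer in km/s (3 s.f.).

r = 28720 km = 2.872×10⁷ m.
For a circular orbit v = √(μ/r) = √(3.986×10¹⁴ / 2.872×10⁷) = √(1.388×10⁷) = 3725 m/s.
That is 3.725 km/s.

v ≈ 3.73 km/s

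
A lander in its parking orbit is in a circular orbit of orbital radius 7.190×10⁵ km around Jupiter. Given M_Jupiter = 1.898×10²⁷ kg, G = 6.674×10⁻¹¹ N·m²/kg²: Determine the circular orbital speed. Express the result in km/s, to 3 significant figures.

v ≈ 13.3 km/s

μ = GM = 6.674×10⁻¹¹ × 1.898×10²⁷ = 1.267×10¹⁷ m³/s².
r = 7.190×10⁵ km = 7.190×10⁸ m.
For a circular orbit v = √(μ/r) = √(1.267×10¹⁷ / 7.190×10⁸) = √(1.762×10⁸) = 13270 m/s.
That is 13.27 km/s.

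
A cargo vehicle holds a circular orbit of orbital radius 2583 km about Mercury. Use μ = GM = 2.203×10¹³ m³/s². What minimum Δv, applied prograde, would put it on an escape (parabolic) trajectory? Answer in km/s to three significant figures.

r = 2583 km = 2.583×10⁶ m.
Circular speed v_c = √(μ/r) = 2920 m/s.
Escape speed v_esc = √(2μ/r) = √2 × v_c = 4130 m/s.
Δv = v_esc − v_c = 1210 m/s = 1.210 km/s.

Δv ≈ 1.21 km/s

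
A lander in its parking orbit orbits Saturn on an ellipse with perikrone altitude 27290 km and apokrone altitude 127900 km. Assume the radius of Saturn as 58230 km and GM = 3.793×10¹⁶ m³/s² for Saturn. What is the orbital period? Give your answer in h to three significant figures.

T ≈ 14.2 h

r_p = 58230 + 27290 = 85520 km = 8.5520×10⁷ m.
r_a = 58230 + 127900 = 186130 km = 1.8613×10⁸ m.
Semi-major axis a = (r_p + r_a)/2 = (85520 + 1.8613×10⁵)/2 = 1.3582×10⁵ km = 1.358×10⁸ m.
By Kepler's third law T = 2π√(a³/μ) = 2π × 8.128×10³ = 5.107×10⁴ s.
= 14.19 h.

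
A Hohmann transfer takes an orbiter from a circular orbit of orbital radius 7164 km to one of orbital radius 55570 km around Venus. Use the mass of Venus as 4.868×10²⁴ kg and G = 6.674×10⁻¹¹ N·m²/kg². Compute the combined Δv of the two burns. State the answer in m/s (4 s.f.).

μ = GM = 6.674×10⁻¹¹ × 4.868×10²⁴ = 3.249×10¹⁴ m³/s².
r₁ = 7164 km = 7.164×10⁶ m.
r₂ = 55570 km = 5.557×10⁷ m.
Transfer ellipse a_t = (r₁ + r₂)/2 = 3.137×10⁷ m.
At r₁: circular v_c1 = √(μ/r₁) = 6734 m/s; transfer-periapsis v_p = √[μ(2/r₁ − 1/a_t)] = 8963 m/s.
Δv₁ = v_p − v_c1 = 2229 m/s.
At r₂: circular v_c2 = √(μ/r₂) = 2418 m/s; transfer-apoapsis v_a = √[μ(2/r₂ − 1/a_t)] = 1156 m/s.
Δv₂ = v_c2 − v_a = 1262 m/s.
Total Δv = Δv₁ + Δv₂ = 3492 m/s.

Δv_total ≈ 3492 m/s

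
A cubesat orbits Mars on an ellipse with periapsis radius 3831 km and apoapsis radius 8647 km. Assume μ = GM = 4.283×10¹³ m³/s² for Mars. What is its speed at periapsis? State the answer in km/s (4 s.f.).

v ≈ 3.936 km/s

Semi-major axis a = (r_p + r_a)/2 = 6239.0 km = 6.239×10⁶ m.
Vis-viva: v² = μ(2/r − 1/a) = 4.283×10¹³ × (5.221×10⁻⁷ − 1.603×10⁻⁷) = 1.549×10⁷ m²/s².
v = 3936 m/s = 3.936 km/s.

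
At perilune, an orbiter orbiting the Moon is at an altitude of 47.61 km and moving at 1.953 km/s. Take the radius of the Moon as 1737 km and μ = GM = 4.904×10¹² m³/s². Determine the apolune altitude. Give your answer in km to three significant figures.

r_p = 1737 + 47.61 = 1784.6 km = 1.785×10⁶ m.
Specific energy ε = v²/2 − μ/r = -8.408×10⁵ J/kg, so a = −μ/(2ε) = 2.916×10⁶ m.
The apsides satisfy r_p + r_a = 2a, so the apolune radius is 2a − r_p = 4.048×10⁶ m = 4047.7 km.
Apolune altitude = 4047.7 − 1737 = 2310.7 km.

apolune altitude ≈ 2310 km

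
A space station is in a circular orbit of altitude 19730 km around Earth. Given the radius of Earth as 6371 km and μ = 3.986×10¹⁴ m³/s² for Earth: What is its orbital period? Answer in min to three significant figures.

T ≈ 699 min

r = 6371 + 19730 = 26101 km = 2.6101×10⁷ m.
Kepler's third law: T = 2π√(r³/μ) = 2π√((2.610×10⁷)³ / 3.986×10¹⁴).
r³/μ = 4.461×10⁷ s², so T = 2π × 6.679×10³ = 4.197×10⁴ s.
Converting: 4.197×10⁴ s ÷ 60.00 = 699.4 min.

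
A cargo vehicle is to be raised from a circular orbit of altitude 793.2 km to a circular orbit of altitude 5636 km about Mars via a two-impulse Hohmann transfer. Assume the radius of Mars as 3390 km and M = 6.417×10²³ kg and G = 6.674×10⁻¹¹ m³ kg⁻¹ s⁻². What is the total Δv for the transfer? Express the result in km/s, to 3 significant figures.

μ = GM = 6.674×10⁻¹¹ × 6.417×10²³ = 4.283×10¹³ m³/s².
r₁ = 3390 + 793.2 = 4183.2 km = 4.1832×10⁶ m.
r₂ = 3390 + 5636 = 9026.0 km = 9.0260×10⁶ m.
Transfer ellipse a_t = (r₁ + r₂)/2 = 6.605×10⁶ m.
At r₁: circular v_c1 = √(μ/r₁) = 3200 m/s; transfer-periapsis v_p = √[μ(2/r₁ − 1/a_t)] = 3740 m/s.
Δv₁ = v_p − v_c1 = 540.8 m/s.
At r₂: circular v_c2 = √(μ/r₂) = 2178 m/s; transfer-apoapsis v_a = √[μ(2/r₂ − 1/a_t)] = 1734 m/s.
Δv₂ = v_c2 − v_a = 444.7 m/s.
Total Δv = Δv₁ + Δv₂ = 985.5 m/s = 0.9855 km/s.

Δv_total ≈ 0.986 km/s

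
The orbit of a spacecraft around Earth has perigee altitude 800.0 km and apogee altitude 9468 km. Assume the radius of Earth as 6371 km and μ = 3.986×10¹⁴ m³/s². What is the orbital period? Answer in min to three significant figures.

r_p = 6371 + 800.0 = 7171.0 km = 7.1710×10⁶ m.
r_a = 6371 + 9468 = 15839 km = 1.5839×10⁷ m.
Semi-major axis a = (r_p + r_a)/2 = (7171.0 + 15839)/2 = 11505 km = 1.150×10⁷ m.
By Kepler's third law T = 2π√(a³/μ) = 2π × 1.955×10³ = 1.228×10⁴ s.
= 204.7 min.

T ≈ 205 min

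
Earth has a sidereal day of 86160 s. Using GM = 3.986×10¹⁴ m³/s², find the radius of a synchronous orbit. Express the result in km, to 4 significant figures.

A synchronous orbit has period T, so by Kepler's third law a = (μT²/4π²)^(1/3).
μT²/4π² = 3.986×10¹⁴ × (8.616×10⁴)² / 39.48 = 7.495×10²² m³.
a = 4.216×10⁷ m = 42163 km.

r_sync ≈ 42160 km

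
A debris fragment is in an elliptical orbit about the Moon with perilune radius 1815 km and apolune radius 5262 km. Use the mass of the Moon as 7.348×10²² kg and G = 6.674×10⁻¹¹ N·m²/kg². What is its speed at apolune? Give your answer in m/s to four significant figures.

μ = GM = 6.674×10⁻¹¹ × 7.348×10²² = 4.904×10¹² m³/s².
Semi-major axis a = (r_p + r_a)/2 = 3538.5 km = 3.538×10⁶ m.
Vis-viva: v² = μ(2/r − 1/a) = 4.904×10¹² × (3.801×10⁻⁷ − 2.826×10⁻⁷) = 4.780×10⁵ m²/s².
v = 691.4 m/s.

v ≈ 691.4 m/s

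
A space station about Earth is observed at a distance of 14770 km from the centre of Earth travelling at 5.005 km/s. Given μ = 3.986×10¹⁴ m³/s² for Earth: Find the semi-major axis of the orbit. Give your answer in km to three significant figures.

r = 1.477×10⁷ m.
Specific orbital energy ε = v²/2 − μ/r = (5005)²/2 − 3.986×10¹⁴/1.477×10⁷ = -1.446×10⁷ J/kg.
Since ε = −μ/(2a), a = −μ/(2ε) = 1.378×10⁷ m = 13781 km.

a ≈ 13800 km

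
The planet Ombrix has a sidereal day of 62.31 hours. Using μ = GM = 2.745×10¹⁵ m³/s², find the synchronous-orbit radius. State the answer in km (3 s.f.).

T = 62.31 hours = 2.243×10⁵ s.
A synchronous orbit has period T, so by Kepler's third law a = (μT²/4π²)^(1/3).
μT²/4π² = 2.745×10¹⁵ × (2.243×10⁵)² / 39.48 = 3.499×10²⁴ m³.
a = 1.518×10⁸ m = 1.5181×10⁵ km.

r_sync ≈ 1.52×10⁵ km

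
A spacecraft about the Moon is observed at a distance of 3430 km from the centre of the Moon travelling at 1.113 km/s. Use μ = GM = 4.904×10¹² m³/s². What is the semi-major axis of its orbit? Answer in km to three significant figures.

a ≈ 3030 km

r = 3.430×10⁶ m.
Specific orbital energy ε = v²/2 − μ/r = (1113)²/2 − 4.904×10¹²/3.430×10⁶ = -8.104×10⁵ J/kg.
Since ε = −μ/(2a), a = −μ/(2ε) = 3.026×10⁶ m = 3025.8 km.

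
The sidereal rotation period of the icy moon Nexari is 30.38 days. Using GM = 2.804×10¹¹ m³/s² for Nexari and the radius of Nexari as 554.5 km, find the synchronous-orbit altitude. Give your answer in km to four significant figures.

T = 30.38 days = 2.625×10⁶ s.
A synchronous orbit has period T, so by Kepler's third law a = (μT²/4π²)^(1/3).
μT²/4π² = 2.804×10¹¹ × (2.625×10⁶)² / 39.48 = 4.894×10²² m³.
a = 3.658×10⁷ m = 36577 km.
Altitude h = a − R = 36577 − 554.5 = 36022 km.

h_sync ≈ 36020 km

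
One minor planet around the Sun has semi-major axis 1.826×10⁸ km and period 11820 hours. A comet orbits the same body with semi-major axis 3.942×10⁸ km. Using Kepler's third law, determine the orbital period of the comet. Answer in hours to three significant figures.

Kepler's third law: T² ∝ a³, so T₂ = T₁ (a₂/a₁)^(3/2).
a₂/a₁ = 2.159, (a₂/a₁)^(3/2) = 3.172.
T₂ = 11820 × 3.172 = 37490 hours.

T₂ ≈ 37500 hours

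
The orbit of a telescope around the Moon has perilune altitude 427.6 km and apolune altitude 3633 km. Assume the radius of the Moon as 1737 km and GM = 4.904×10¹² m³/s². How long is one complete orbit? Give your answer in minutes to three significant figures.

r_p = 1737 + 427.6 = 2164.6 km = 2.1646×10⁶ m.
r_a = 1737 + 3633 = 5370.0 km = 5.3700×10⁶ m.
Semi-major axis a = (r_p + r_a)/2 = (2164.6 + 5370.0)/2 = 3767.3 km = 3.767×10⁶ m.
By Kepler's third law T = 2π√(a³/μ) = 2π × 3.302×10³ = 2.075×10⁴ s.
= 345.8 minutes.

T ≈ 346 minutes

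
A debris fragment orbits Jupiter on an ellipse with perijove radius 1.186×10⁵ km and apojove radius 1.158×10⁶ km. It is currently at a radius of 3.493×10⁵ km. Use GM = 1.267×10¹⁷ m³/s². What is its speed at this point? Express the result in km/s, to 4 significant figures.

Semi-major axis a = (r_p + r_a)/2 = 6.3830×10⁵ km = 6.383×10⁸ m.
Vis-viva: v² = μ(2/r − 1/a) = 1.267×10¹⁷ × (5.726×10⁻⁹ − 1.567×10⁻⁹) = 5.270×10⁸ m²/s².
v = 22960 m/s = 22.96 km/s.

v ≈ 22.96 km/s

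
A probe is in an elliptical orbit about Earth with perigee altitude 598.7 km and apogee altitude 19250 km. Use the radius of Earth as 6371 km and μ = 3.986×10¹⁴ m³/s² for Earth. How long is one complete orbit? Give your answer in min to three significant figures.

r_p = 6371 + 598.7 = 6969.7 km = 6.9697×10⁶ m.
r_a = 6371 + 19250 = 25621 km = 2.5621×10⁷ m.
Semi-major axis a = (r_p + r_a)/2 = (6969.7 + 25621)/2 = 16295 km = 1.630×10⁷ m.
By Kepler's third law T = 2π√(a³/μ) = 2π × 3.295×10³ = 2.070×10⁴ s.
= 345.0 min.

T ≈ 345 min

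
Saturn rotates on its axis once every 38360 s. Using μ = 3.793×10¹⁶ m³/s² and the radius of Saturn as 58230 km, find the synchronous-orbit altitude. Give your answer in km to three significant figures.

h_sync ≈ 54000 km

A synchronous orbit has period T, so by Kepler's third law a = (μT²/4π²)^(1/3).
μT²/4π² = 3.793×10¹⁶ × (3.836×10⁴)² / 39.48 = 1.414×10²⁴ m³.
a = 1.122×10⁸ m = 1.1223×10⁵ km.
Altitude h = a − R = 1.1223×10⁵ − 58230 = 54005 km.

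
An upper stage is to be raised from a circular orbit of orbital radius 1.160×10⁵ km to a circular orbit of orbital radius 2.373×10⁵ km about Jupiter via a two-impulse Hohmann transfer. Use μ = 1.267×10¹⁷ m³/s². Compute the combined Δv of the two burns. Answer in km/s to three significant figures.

Δv_total ≈ 9.64 km/s

r₁ = 1.160×10⁵ km = 1.160×10⁸ m.
r₂ = 2.373×10⁵ km = 2.373×10⁸ m.
Transfer ellipse a_t = (r₁ + r₂)/2 = 1.766×10⁸ m.
At r₁: circular v_c1 = √(μ/r₁) = 33050 m/s; transfer-perijove v_p = √[μ(2/r₁ − 1/a_t)] = 38300 m/s.
Δv₁ = v_p − v_c1 = 5256 m/s.
At r₂: circular v_c2 = √(μ/r₂) = 23110 m/s; transfer-apojove v_a = √[μ(2/r₂ − 1/a_t)] = 18720 m/s.
Δv₂ = v_c2 − v_a = 4382 m/s.
Total Δv = Δv₁ + Δv₂ = 9638 m/s = 9.638 km/s.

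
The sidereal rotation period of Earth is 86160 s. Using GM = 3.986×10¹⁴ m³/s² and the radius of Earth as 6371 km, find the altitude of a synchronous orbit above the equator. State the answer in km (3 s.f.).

A synchronous orbit has period T, so by Kepler's third law a = (μT²/4π²)^(1/3).
μT²/4π² = 3.986×10¹⁴ × (8.616×10⁴)² / 39.48 = 7.495×10²² m³.
a = 4.216×10⁷ m = 42163 km.
Altitude h = a − R = 42163 − 6371 = 35792 km.

h_sync ≈ 35800 km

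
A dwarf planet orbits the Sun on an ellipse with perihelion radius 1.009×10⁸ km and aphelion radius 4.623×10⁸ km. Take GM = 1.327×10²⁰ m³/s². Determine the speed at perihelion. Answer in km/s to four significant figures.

v ≈ 46.47 km/s

Semi-major axis a = (r_p + r_a)/2 = 2.8160×10⁸ km = 2.816×10¹¹ m.
Vis-viva: v² = μ(2/r − 1/a) = 1.327×10²⁰ × (1.982×10⁻¹¹ − 3.551×10⁻¹²) = 2.159×10⁹ m²/s².
v = 46470 m/s = 46.47 km/s.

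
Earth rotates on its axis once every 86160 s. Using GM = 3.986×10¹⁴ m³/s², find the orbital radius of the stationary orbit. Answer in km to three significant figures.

r_sync ≈ 42200 km

A synchronous orbit has period T, so by Kepler's third law a = (μT²/4π²)^(1/3).
μT²/4π² = 3.986×10¹⁴ × (8.616×10⁴)² / 39.48 = 7.495×10²² m³.
a = 4.216×10⁷ m = 42163 km.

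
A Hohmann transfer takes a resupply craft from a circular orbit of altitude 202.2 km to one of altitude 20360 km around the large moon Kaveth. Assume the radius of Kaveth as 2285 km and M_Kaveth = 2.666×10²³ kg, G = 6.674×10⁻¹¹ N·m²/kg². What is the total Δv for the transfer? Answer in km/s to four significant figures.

μ = GM = 6.674×10⁻¹¹ × 2.666×10²³ = 1.779×10¹³ m³/s².
r₁ = 2285 + 202.2 = 2487.2 km = 2.4872×10⁶ m.
r₂ = 2285 + 20360 = 22645 km = 2.2645×10⁷ m.
Transfer ellipse a_t = (r₁ + r₂)/2 = 1.257×10⁷ m.
At r₁: circular v_c1 = √(μ/r₁) = 2675 m/s; transfer-periapsis v_p = √[μ(2/r₁ − 1/a_t)] = 3590 m/s.
Δv₁ = v_p − v_c1 = 915.8 m/s.
At r₂: circular v_c2 = √(μ/r₂) = 886.4 m/s; transfer-apoapsis v_a = √[μ(2/r₂ − 1/a_t)] = 394.4 m/s.
Δv₂ = v_c2 − v_a = 492.1 m/s.
Total Δv = Δv₁ + Δv₂ = 1408 m/s = 1.408 km/s.

Δv_total ≈ 1.408 km/s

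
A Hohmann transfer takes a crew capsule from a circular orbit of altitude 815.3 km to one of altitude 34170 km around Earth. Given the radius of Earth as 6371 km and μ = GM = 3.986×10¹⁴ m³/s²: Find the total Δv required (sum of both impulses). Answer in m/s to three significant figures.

Δv_total ≈ 3670 m/s

r₁ = 6371 + 815.3 = 7186.3 km = 7.1863×10⁶ m.
r₂ = 6371 + 34170 = 40541 km = 4.0541×10⁷ m.
Transfer ellipse a_t = (r₁ + r₂)/2 = 2.386×10⁷ m.
At r₁: circular v_c1 = √(μ/r₁) = 7448 m/s; transfer-perigee v_p = √[μ(2/r₁ − 1/a_t)] = 9707 m/s.
Δv₁ = v_p − v_c1 = 2260 m/s.
At r₂: circular v_c2 = √(μ/r₂) = 3136 m/s; transfer-apogee v_a = √[μ(2/r₂ − 1/a_t)] = 1721 m/s.
Δv₂ = v_c2 − v_a = 1415 m/s.
Total Δv = Δv₁ + Δv₂ = 3675 m/s.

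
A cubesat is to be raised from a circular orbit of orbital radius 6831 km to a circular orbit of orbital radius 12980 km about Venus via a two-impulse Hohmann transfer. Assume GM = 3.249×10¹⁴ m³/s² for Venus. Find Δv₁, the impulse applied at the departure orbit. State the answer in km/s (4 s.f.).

Δv ≈ 0.9981 km/s

r₁ = 6831 km = 6.831×10⁶ m.
r₂ = 12980 km = 1.298×10⁷ m.
Transfer ellipse a_t = (r₁ + r₂)/2 = 9.906×10⁶ m.
At r₁: circular v_c1 = √(μ/r₁) = 6897 m/s; transfer-periapsis v_p = √[μ(2/r₁ − 1/a_t)] = 7895 m/s.
Δv₁ = v_p − v_c1 = 998.1 m/s.
= 0.9981 km/s.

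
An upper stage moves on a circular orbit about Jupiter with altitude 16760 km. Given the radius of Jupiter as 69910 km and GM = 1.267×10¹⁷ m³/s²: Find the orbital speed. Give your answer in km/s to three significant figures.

r = 69910 + 16760 = 86670 km = 8.6670×10⁷ m.
For a circular orbit v = √(μ/r) = √(1.267×10¹⁷ / 8.667×10⁷) = √(1.462×10⁹) = 38230 m/s.
That is 38.23 km/s.

v ≈ 38.2 km/s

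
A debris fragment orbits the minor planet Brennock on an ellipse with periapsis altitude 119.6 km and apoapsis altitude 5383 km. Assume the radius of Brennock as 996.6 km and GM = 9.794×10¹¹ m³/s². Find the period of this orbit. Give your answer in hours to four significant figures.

r_p = 996.6 + 119.6 = 1116.2 km = 1.1162×10⁶ m.
r_a = 996.6 + 5383 = 6379.6 km = 6.3796×10⁶ m.
Semi-major axis a = (r_p + r_a)/2 = (1116.2 + 6379.6)/2 = 3747.9 km = 3.748×10⁶ m.
By Kepler's third law T = 2π√(a³/μ) = 2π × 7.332×10³ = 4.607×10⁴ s.
= 12.80 hours.

T ≈ 12.80 hours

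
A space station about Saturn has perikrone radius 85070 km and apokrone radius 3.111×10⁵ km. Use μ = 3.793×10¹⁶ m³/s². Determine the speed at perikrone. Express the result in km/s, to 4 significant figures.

v ≈ 26.46 km/s

Semi-major axis a = (r_p + r_a)/2 = 1.9808×10⁵ km = 1.981×10⁸ m.
Vis-viva: v² = μ(2/r − 1/a) = 3.793×10¹⁶ × (2.351×10⁻⁸ − 5.048×10⁻⁹) = 7.003×10⁸ m²/s².
v = 26460 m/s = 26.46 km/s.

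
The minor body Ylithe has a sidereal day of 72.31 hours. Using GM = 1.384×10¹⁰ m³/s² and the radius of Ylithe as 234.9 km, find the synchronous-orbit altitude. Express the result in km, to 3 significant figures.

T = 72.31 hours = 2.603×10⁵ s.
A synchronous orbit has period T, so by Kepler's third law a = (μT²/4π²)^(1/3).
μT²/4π² = 1.384×10¹⁰ × (2.603×10⁵)² / 39.48 = 2.376×10¹⁹ m³.
a = 2.875×10⁶ m = 2874.7 km.
Altitude h = a − R = 2874.7 − 234.9 = 2639.8 km.

h_sync ≈ 2640 km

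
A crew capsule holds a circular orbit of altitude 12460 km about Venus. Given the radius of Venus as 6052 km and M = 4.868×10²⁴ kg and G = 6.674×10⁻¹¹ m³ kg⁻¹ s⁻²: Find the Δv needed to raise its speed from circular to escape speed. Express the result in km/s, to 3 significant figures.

μ = GM = 6.674×10⁻¹¹ × 4.868×10²⁴ = 3.249×10¹⁴ m³/s².
r = 6052 + 12460 = 18512 km = 1.8512×10⁷ m.
Circular speed v_c = √(μ/r) = 4189 m/s.
Escape speed v_esc = √(2μ/r) = √2 × v_c = 5925 m/s.
Δv = v_esc − v_c = 1735 m/s = 1.735 km/s.

Δv ≈ 1.74 km/s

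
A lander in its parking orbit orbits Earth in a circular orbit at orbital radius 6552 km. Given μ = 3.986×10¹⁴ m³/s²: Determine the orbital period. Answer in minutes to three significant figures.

r = 6552 km = 6.552×10⁶ m.
Kepler's third law: T = 2π√(r³/μ) = 2π√((6.552×10⁶)³ / 3.986×10¹⁴).
r³/μ = 7.056×10⁵ s², so T = 2π × 8.400×10² = 5.278×10³ s.
Converting: 5.278×10³ s ÷ 60.00 = 87.97 minutes.

T ≈ 88.0 minutes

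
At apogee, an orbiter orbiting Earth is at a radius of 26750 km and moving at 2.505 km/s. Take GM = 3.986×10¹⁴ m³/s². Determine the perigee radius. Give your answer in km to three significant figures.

r_a = 2.675×10⁷ m.
Specific energy ε = v²/2 − μ/r = -1.176×10⁷ J/kg, so a = −μ/(2ε) = 1.694×10⁷ m.
The apsides satisfy r_p + r_a = 2a, so the perigee radius is 2a − r_a = 7.135×10⁶ m = 7134.7 km.

perigee radius ≈ 7130 km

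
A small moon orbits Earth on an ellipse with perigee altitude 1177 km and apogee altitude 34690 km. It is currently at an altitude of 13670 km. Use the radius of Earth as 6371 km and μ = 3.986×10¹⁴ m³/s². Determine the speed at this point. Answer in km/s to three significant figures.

r_p = 6371 + 1177 = 7548.0 km = 7.5480×10⁶ m.
r_a = 6371 + 34690 = 41061 km = 4.1061×10⁷ m.
r = 6371 + 13670 = 20041 km = 2.004×10⁷ m.
Semi-major axis a = (r_p + r_a)/2 = 24304 km = 2.430×10⁷ m.
Vis-viva: v² = μ(2/r − 1/a) = 3.986×10¹⁴ × (9.980×10⁻⁸ − 4.114×10⁻⁸) = 2.338×10⁷ m²/s².
v = 4835 m/s = 4.835 km/s.

v ≈ 4.84 km/s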